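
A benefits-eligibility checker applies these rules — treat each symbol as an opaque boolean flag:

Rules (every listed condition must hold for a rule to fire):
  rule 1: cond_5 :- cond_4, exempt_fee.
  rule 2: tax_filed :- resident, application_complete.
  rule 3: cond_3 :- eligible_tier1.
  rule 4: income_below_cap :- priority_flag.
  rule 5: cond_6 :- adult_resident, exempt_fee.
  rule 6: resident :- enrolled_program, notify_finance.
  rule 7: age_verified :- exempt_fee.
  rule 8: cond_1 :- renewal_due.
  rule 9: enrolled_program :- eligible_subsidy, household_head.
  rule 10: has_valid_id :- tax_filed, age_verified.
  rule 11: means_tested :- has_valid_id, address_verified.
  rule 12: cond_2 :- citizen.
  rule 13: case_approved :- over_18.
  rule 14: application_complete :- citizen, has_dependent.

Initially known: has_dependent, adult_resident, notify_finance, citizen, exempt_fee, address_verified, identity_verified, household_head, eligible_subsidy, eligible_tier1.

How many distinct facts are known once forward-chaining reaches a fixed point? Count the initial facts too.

Round 1: rule 3 [cond_3 :- eligible_tier1.]; rule 5 [cond_6 :- adult_resident, exempt_fee.]; rule 7 [age_verified :- exempt_fee.]; rule 9 [enrolled_program :- eligible_subsidy, household_head.]; rule 12 [cond_2 :- citizen.]; rule 14 [application_complete :- citizen, has_dependent.]. Adds cond_3, cond_6, age_verified, enrolled_program, cond_2, application_complete.
Round 2: rule 6 [resident :- enrolled_program, notify_finance.]. Adds resident.
Round 3: rule 2 [tax_filed :- resident, application_complete.]. Adds tax_filed.
Round 4: rule 10 [has_valid_id :- tax_filed, age_verified.]. Adds has_valid_id.
Round 5: rule 11 [means_tested :- has_valid_id, address_verified.]. Adds means_tested.
Closure: {address_verified, adult_resident, age_verified, application_complete, citizen, cond_2, cond_3, cond_6, eligible_subsidy, eligible_tier1, enrolled_program, exempt_fee, has_dependent, has_valid_id, household_head, identity_verified, means_tested, notify_finance, resident, tax_filed} — 20 facts.

20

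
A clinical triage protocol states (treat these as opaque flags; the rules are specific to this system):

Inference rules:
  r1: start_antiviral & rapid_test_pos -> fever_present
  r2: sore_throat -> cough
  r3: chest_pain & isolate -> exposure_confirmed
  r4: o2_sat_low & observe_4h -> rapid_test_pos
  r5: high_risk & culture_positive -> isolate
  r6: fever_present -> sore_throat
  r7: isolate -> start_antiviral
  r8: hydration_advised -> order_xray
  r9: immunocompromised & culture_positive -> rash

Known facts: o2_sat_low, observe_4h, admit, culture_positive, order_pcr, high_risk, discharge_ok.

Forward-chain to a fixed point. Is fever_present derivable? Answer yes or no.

yes

Round 1: r4 [o2_sat_low & observe_4h -> rapid_test_pos]; r5 [high_risk & culture_positive -> isolate]. Adds rapid_test_pos, isolate.
Round 2: r7 [isolate -> start_antiviral]. Adds start_antiviral.
Round 3: r1 [start_antiviral & rapid_test_pos -> fever_present]. Adds fever_present.
Round 4: r6 [fever_present -> sore_throat]. Adds sore_throat.
Round 5: r2 [sore_throat -> cough]. Adds cough.
fever_present appears in round 3, so it is derivable.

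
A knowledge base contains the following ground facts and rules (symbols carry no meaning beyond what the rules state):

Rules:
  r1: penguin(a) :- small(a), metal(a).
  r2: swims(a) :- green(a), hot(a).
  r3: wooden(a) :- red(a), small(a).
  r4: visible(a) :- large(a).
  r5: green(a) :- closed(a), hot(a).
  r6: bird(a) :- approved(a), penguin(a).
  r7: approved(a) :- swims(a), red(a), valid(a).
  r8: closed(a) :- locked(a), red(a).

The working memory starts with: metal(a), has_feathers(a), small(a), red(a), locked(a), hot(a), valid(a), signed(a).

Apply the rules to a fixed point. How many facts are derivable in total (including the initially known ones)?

15

Round 1: r1 [penguin(a) :- small(a), metal(a).]; r3 [wooden(a) :- red(a), small(a).]; r8 [closed(a) :- locked(a), red(a).]. Adds penguin(a), wooden(a), closed(a).
Round 2: r5 [green(a) :- closed(a), hot(a).]. Adds green(a).
Round 3: r2 [swims(a) :- green(a), hot(a).]. Adds swims(a).
Round 4: r7 [approved(a) :- swims(a), red(a), valid(a).]. Adds approved(a).
Round 5: r6 [bird(a) :- approved(a), penguin(a).]. Adds bird(a).
Closure: {approved(a), bird(a), closed(a), green(a), has_feathers(a), hot(a), locked(a), metal(a), penguin(a), red(a), signed(a), small(a), swims(a), valid(a), wooden(a)} — 15 facts.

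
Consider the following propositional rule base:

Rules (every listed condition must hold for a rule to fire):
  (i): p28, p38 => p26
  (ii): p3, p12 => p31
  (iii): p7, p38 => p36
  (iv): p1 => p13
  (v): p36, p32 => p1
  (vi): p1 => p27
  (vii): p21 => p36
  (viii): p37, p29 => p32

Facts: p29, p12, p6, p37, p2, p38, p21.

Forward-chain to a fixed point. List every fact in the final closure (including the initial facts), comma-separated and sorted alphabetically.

[1] (vii) [p21 => p36]; (viii) [p37, p29 => p32]. ⇒ new: p36, p32.
[2] (v) [p36, p32 => p1]. ⇒ new: p1.
[3] (iv) [p1 => p13]; (vi) [p1 => p27]. ⇒ new: p13, p27.

p1, p12, p13, p2, p21, p27, p29, p32, p36, p37, p38, p6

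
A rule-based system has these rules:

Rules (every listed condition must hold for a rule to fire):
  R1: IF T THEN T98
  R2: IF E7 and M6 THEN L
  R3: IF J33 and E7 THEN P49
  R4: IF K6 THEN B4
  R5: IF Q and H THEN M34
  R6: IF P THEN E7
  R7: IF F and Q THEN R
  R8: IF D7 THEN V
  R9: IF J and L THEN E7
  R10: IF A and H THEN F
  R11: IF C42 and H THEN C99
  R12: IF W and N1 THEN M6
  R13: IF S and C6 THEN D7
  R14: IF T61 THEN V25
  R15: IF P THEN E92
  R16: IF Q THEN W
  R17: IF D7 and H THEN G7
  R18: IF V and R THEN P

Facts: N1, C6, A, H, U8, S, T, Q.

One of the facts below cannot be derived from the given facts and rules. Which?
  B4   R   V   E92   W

B4

Round 1: R1 [IF T THEN T98]; R5 [IF Q and H THEN M34]; R10 [IF A and H THEN F]; R13 [IF S and C6 THEN D7]; R16 [IF Q THEN W]. Adds T98, M34, F, D7, W.
Round 2: R7 [IF F and Q THEN R]; R8 [IF D7 THEN V]; R12 [IF W and N1 THEN M6]; R17 [IF D7 and H THEN G7]. Adds R, V, M6, G7.
Round 3: R18 [IF V and R THEN P]. Adds P.
Round 4: R6 [IF P THEN E7]; R15 [IF P THEN E92]. Adds E7, E92.
Round 5: R2 [IF E7 and M6 THEN L]. Adds L.
Derived: W (round 1), V (round 2), R (round 2), E92 (round 4). B4 never appears in any round.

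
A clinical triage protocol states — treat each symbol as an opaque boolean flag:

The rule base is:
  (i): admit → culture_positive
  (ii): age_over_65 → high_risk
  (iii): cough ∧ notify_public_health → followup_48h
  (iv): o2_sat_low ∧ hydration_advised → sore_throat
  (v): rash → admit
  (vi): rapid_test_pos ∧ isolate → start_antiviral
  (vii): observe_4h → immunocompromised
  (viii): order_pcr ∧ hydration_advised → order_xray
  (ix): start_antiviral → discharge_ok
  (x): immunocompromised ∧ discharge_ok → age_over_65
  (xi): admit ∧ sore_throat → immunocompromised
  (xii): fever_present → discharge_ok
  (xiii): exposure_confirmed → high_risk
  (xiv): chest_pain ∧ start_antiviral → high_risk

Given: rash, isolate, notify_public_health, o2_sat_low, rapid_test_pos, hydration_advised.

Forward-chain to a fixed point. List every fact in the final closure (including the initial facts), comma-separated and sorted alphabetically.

admit, age_over_65, culture_positive, discharge_ok, high_risk, hydration_advised, immunocompromised, isolate, notify_public_health, o2_sat_low, rapid_test_pos, rash, sore_throat, start_antiviral

Round 1 fires (iv), (v), (vi), giving sore_throat, admit, start_antiviral.
Round 2 fires (i), (ix), (xi), giving culture_positive, discharge_ok, immunocompromised.
Round 3 fires (x), giving age_over_65.
Round 4 fires (ii), giving high_risk.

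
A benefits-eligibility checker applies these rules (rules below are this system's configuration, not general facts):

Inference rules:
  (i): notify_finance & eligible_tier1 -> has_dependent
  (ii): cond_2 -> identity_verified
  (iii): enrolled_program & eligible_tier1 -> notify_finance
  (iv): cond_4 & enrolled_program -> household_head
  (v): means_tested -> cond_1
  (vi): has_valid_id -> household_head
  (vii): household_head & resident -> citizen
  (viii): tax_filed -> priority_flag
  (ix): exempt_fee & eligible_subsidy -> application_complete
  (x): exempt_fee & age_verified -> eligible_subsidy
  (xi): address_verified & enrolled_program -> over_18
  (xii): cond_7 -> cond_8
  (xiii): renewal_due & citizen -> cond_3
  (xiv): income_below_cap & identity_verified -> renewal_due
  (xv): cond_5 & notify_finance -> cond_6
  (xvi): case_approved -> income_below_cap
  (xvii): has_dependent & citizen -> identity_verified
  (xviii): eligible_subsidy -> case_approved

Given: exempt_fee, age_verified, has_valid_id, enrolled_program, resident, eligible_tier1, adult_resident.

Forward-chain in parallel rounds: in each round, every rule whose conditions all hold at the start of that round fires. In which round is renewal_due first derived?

4

Round 1: (iii) [enrolled_program & eligible_tier1 -> notify_finance]; (vi) [has_valid_id -> household_head]; (x) [exempt_fee & age_verified -> eligible_subsidy]. New: notify_finance, household_head, eligible_subsidy.
Round 2: (i) [notify_finance & eligible_tier1 -> has_dependent]; (vii) [household_head & resident -> citizen]; (ix) [exempt_fee & eligible_subsidy -> application_complete]; (xviii) [eligible_subsidy -> case_approved]. New: has_dependent, citizen, application_complete, case_approved.
Round 3: (xvi) [case_approved -> income_below_cap]; (xvii) [has_dependent & citizen -> identity_verified]. New: income_below_cap, identity_verified.
Round 4: (xiv) [income_below_cap & identity_verified -> renewal_due]. New: renewal_due.
renewal_due first appears in round 4.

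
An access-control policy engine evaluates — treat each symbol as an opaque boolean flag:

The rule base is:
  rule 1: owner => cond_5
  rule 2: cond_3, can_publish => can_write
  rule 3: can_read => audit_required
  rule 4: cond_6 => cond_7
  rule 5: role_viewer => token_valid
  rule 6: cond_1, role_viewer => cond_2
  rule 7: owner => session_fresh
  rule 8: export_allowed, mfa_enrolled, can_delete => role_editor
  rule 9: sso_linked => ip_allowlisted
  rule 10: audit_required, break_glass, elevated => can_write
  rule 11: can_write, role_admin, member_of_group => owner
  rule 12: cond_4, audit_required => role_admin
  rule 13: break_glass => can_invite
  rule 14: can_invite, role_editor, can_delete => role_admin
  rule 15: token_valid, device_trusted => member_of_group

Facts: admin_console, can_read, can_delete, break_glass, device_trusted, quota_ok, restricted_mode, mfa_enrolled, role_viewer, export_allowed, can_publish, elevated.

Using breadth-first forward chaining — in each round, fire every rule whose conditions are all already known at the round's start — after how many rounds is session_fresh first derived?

Round 1 fires rule 3, rule 5, rule 8, rule 13, giving audit_required, token_valid, role_editor, can_invite.
Round 2 fires rule 10, rule 14, rule 15, giving can_write, role_admin, member_of_group.
Round 3 fires rule 11, giving owner.
Round 4 fires rule 1, rule 7, giving cond_5, session_fresh.
session_fresh first appears in round 4.

4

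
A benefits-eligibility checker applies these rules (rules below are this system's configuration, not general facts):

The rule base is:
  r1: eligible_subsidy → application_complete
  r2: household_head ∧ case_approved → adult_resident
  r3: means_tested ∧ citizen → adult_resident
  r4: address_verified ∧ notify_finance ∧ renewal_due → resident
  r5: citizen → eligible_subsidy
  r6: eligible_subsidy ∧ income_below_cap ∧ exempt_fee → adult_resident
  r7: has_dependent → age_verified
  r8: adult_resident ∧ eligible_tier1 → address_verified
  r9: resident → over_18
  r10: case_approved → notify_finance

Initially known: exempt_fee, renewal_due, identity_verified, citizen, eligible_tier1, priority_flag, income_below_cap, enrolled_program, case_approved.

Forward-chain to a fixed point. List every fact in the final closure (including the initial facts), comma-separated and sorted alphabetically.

address_verified, adult_resident, application_complete, case_approved, citizen, eligible_subsidy, eligible_tier1, enrolled_program, exempt_fee, identity_verified, income_below_cap, notify_finance, over_18, priority_flag, renewal_due, resident

Round 1: r5 [citizen → eligible_subsidy]; r10 [case_approved → notify_finance]. Adds eligible_subsidy, notify_finance.
Round 2: r1 [eligible_subsidy → application_complete]; r6 [eligible_subsidy ∧ income_below_cap ∧ exempt_fee → adult_resident]. Adds application_complete, adult_resident.
Round 3: r8 [adult_resident ∧ eligible_tier1 → address_verified]. Adds address_verified.
Round 4: r4 [address_verified ∧ notify_finance ∧ renewal_due → resident]. Adds resident.
Round 5: r9 [resident → over_18]. Adds over_18.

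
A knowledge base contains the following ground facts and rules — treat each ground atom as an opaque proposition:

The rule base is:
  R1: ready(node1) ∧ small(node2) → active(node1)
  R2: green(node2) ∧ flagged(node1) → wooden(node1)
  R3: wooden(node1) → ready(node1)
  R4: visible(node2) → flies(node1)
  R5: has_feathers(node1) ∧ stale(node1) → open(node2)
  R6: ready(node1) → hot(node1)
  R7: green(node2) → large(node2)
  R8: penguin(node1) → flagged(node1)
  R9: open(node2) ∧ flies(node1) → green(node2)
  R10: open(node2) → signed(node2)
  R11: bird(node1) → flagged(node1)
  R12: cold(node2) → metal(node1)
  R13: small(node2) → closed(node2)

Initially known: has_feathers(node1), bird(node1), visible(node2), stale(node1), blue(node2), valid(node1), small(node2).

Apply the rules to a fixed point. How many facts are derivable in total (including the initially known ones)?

Round 1: R4 [visible(node2) → flies(node1)]; R5 [has_feathers(node1) ∧ stale(node1) → open(node2)]; R11 [bird(node1) → flagged(node1)]; R13 [small(node2) → closed(node2)]. New: flies(node1), open(node2), flagged(node1), closed(node2).
Round 2: R9 [open(node2) ∧ flies(node1) → green(node2)]; R10 [open(node2) → signed(node2)]. New: green(node2), signed(node2).
Round 3: R2 [green(node2) ∧ flagged(node1) → wooden(node1)]; R7 [green(node2) → large(node2)]. New: wooden(node1), large(node2).
Round 4: R3 [wooden(node1) → ready(node1)]. New: ready(node1).
Round 5: R1 [ready(node1) ∧ small(node2) → active(node1)]; R6 [ready(node1) → hot(node1)]. New: active(node1), hot(node1).
Closure: {active(node1), bird(node1), blue(node2), closed(node2), flagged(node1), flies(node1), green(node2), has_feathers(node1), hot(node1), large(node2), open(node2), ready(node1), signed(node2), small(node2), stale(node1), valid(node1), visible(node2), wooden(node1)} — 18 facts.

18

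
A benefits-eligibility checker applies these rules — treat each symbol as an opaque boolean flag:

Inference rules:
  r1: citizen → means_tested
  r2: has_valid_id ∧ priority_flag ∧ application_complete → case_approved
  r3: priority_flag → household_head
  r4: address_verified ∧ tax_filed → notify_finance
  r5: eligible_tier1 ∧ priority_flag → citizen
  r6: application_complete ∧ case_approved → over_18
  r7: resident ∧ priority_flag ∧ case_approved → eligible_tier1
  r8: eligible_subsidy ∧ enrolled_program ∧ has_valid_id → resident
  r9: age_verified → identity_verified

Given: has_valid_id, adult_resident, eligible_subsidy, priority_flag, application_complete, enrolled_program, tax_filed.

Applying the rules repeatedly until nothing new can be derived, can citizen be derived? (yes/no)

Round 1 — r2, r3, r8, derive case_approved, household_head, resident.
Round 2 — r6, r7, derive over_18, eligible_tier1.
Round 3 — r5, derive citizen.
Round 4 — r1, derive means_tested.
citizen appears in round 3, so it is derivable.

yes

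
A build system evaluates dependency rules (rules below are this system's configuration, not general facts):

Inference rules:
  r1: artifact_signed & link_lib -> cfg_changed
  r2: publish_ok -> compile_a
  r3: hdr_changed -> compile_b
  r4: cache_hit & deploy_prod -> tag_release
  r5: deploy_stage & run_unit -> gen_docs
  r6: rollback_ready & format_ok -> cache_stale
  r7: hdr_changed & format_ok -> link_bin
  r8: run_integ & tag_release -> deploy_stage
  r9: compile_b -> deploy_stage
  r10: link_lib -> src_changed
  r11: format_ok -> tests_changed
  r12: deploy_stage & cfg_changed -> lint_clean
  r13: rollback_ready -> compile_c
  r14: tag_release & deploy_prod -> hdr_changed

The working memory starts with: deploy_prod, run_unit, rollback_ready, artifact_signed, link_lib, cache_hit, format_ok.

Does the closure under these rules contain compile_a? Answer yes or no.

Round 1 — r1, r4, r6, r10, r11, r13, derive cfg_changed, tag_release, cache_stale, src_changed, tests_changed, compile_c.
Round 2 — r14, derive hdr_changed.
Round 3 — r3, r7, derive compile_b, link_bin.
Round 4 — r9, derive deploy_stage.
Round 5 — r5, r12, derive gen_docs, lint_clean.
Fixed point reached. compile_a is concluded only by r2; r2 needs publish_ok (never derived).

no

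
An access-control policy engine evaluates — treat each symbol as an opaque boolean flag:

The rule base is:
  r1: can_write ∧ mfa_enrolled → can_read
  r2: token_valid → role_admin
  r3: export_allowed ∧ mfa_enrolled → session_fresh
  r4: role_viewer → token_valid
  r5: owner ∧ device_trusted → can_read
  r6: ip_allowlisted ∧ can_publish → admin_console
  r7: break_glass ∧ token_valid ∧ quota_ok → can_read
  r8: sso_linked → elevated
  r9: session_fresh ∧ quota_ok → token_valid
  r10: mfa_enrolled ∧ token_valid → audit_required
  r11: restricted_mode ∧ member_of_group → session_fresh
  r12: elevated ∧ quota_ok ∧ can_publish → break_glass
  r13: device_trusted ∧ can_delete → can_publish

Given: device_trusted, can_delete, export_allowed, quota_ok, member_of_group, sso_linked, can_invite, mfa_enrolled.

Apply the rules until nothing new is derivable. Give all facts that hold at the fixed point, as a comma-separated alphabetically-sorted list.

Round 1 fires r3, r8, r13, giving session_fresh, elevated, can_publish.
Round 2 fires r9, r12, giving token_valid, break_glass.
Round 3 fires r2, r7, r10, giving role_admin, can_read, audit_required.

audit_required, break_glass, can_delete, can_invite, can_publish, can_read, device_trusted, elevated, export_allowed, member_of_group, mfa_enrolled, quota_ok, role_admin, session_fresh, sso_linked, token_valid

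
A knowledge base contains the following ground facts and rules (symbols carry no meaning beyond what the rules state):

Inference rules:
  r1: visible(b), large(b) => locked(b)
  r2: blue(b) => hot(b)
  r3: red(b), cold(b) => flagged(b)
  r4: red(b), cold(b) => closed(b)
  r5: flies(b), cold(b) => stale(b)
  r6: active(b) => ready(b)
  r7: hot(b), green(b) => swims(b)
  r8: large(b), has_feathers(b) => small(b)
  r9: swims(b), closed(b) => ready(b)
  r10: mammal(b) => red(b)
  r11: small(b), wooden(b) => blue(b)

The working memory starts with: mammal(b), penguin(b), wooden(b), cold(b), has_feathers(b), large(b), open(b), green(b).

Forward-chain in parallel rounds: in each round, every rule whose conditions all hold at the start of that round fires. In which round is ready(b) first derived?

5

Round 1 — r8, r10, derive small(b), red(b).
Round 2 — r3, r4, r11, derive flagged(b), closed(b), blue(b).
Round 3 — r2, derive hot(b).
Round 4 — r7, derive swims(b).
Round 5 — r9, derive ready(b).
ready(b) first appears in round 5.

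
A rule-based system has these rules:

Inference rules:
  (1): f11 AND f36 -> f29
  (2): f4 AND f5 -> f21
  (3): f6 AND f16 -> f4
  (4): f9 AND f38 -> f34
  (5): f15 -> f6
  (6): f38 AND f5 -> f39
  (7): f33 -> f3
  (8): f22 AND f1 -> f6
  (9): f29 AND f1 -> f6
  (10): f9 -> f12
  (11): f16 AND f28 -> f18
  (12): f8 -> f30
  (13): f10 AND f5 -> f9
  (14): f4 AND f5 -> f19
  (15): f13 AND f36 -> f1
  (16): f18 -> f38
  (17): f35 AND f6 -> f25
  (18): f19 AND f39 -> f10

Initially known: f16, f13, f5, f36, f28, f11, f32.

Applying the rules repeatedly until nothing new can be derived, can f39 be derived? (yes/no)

yes

[1] (1) [f11 AND f36 -> f29]; (11) [f16 AND f28 -> f18]; (15) [f13 AND f36 -> f1]. ⇒ new: f29, f18, f1.
[2] (9) [f29 AND f1 -> f6]; (16) [f18 -> f38]. ⇒ new: f6, f38.
[3] (3) [f6 AND f16 -> f4]; (6) [f38 AND f5 -> f39]. ⇒ new: f4, f39.
[4] (2) [f4 AND f5 -> f21]; (14) [f4 AND f5 -> f19]. ⇒ new: f21, f19.
[5] (18) [f19 AND f39 -> f10]. ⇒ new: f10.
[6] (13) [f10 AND f5 -> f9]. ⇒ new: f9.
[7] (4) [f9 AND f38 -> f34]; (10) [f9 -> f12]. ⇒ new: f34, f12.
f39 appears in round 3, so it is derivable.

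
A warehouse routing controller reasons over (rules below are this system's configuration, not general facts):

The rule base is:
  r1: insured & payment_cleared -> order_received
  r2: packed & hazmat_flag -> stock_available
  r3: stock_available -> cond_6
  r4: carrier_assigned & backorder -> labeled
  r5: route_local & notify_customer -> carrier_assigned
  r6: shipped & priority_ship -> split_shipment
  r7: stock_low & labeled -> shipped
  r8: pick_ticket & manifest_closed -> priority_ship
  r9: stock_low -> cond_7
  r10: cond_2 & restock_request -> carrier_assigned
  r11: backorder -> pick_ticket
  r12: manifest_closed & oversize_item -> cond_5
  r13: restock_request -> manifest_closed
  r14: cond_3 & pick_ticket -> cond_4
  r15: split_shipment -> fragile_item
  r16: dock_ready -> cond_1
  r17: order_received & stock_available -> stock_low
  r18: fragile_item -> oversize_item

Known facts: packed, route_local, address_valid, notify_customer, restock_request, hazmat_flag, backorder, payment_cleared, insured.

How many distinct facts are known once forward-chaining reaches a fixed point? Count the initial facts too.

Round 1 fires r1, r2, r5, r11, r13, giving order_received, stock_available, carrier_assigned, pick_ticket, manifest_closed.
Round 2 fires r3, r4, r8, r17, giving cond_6, labeled, priority_ship, stock_low.
Round 3 fires r7, r9, giving shipped, cond_7.
Round 4 fires r6, giving split_shipment.
Round 5 fires r15, giving fragile_item.
Round 6 fires r18, giving oversize_item.
Round 7 fires r12, giving cond_5.
Closure: {address_valid, backorder, carrier_assigned, cond_5, cond_6, cond_7, fragile_item, hazmat_flag, insured, labeled, manifest_closed, notify_customer, order_received, oversize_item, packed, payment_cleared, pick_ticket, priority_ship, restock_request, route_local, shipped, split_shipment, stock_available, stock_low} — 24 facts.

24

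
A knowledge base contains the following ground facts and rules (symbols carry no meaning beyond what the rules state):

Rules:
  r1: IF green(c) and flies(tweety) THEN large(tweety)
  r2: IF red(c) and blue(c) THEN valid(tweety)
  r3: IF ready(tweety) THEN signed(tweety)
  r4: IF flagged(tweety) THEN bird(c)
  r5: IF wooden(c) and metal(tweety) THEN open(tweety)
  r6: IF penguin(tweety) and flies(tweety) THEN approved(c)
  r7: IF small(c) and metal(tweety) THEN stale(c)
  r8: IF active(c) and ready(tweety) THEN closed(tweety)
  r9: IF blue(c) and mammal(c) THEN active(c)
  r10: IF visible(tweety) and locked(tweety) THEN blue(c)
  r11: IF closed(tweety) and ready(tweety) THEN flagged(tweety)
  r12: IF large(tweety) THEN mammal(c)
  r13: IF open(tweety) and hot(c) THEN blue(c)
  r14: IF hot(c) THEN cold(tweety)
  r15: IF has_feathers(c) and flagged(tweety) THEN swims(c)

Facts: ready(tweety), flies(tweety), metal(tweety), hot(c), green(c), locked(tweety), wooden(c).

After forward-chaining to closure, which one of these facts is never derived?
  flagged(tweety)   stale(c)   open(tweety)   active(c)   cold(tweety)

stale(c)

Round 1: r1 [IF green(c) and flies(tweety) THEN large(tweety)]; r3 [IF ready(tweety) THEN signed(tweety)]; r5 [IF wooden(c) and metal(tweety) THEN open(tweety)]; r14 [IF hot(c) THEN cold(tweety)]. New: large(tweety), signed(tweety), open(tweety), cold(tweety).
Round 2: r12 [IF large(tweety) THEN mammal(c)]; r13 [IF open(tweety) and hot(c) THEN blue(c)]. New: mammal(c), blue(c).
Round 3: r9 [IF blue(c) and mammal(c) THEN active(c)]. New: active(c).
Round 4: r8 [IF active(c) and ready(tweety) THEN closed(tweety)]. New: closed(tweety).
Round 5: r11 [IF closed(tweety) and ready(tweety) THEN flagged(tweety)]. New: flagged(tweety).
Round 6: r4 [IF flagged(tweety) THEN bird(c)]. New: bird(c).
Derived: flagged(tweety) (round 5), open(tweety) (round 1), active(c) (round 3), cold(tweety) (round 1). stale(c) never appears in any round.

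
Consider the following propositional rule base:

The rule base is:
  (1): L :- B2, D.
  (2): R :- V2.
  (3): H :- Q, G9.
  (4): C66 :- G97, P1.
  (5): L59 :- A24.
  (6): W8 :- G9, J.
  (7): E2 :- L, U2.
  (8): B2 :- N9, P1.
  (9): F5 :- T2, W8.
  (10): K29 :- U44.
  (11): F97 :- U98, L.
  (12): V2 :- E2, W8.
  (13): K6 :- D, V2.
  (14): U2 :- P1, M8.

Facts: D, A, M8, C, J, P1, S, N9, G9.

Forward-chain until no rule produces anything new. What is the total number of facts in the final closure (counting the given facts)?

Round 1: (6) [W8 :- G9, J.]; (8) [B2 :- N9, P1.]; (14) [U2 :- P1, M8.]. Adds W8, B2, U2.
Round 2: (1) [L :- B2, D.]. Adds L.
Round 3: (7) [E2 :- L, U2.]. Adds E2.
Round 4: (12) [V2 :- E2, W8.]. Adds V2.
Round 5: (2) [R :- V2.]; (13) [K6 :- D, V2.]. Adds R, K6.
Closure: {A, B2, C, D, E2, G9, J, K6, L, M8, N9, P1, R, S, U2, V2, W8} — 17 facts.

17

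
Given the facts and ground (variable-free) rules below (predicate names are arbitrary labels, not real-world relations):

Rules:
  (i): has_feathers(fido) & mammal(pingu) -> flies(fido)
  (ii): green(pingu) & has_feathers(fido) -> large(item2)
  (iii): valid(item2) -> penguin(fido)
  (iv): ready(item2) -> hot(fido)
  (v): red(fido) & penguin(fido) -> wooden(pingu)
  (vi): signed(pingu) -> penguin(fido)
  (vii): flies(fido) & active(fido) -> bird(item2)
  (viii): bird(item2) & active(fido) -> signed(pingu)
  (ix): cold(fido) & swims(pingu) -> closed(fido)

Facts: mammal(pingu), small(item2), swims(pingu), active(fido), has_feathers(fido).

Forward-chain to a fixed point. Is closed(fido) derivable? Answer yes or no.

Round 1: (i) [has_feathers(fido) & mammal(pingu) -> flies(fido)]. New: flies(fido).
Round 2: (vii) [flies(fido) & active(fido) -> bird(item2)]. New: bird(item2).
Round 3: (viii) [bird(item2) & active(fido) -> signed(pingu)]. New: signed(pingu).
Round 4: (vi) [signed(pingu) -> penguin(fido)]. New: penguin(fido).
Fixed point reached. closed(fido) is concluded only by (ix); (ix) needs cold(fido) (never derived).

no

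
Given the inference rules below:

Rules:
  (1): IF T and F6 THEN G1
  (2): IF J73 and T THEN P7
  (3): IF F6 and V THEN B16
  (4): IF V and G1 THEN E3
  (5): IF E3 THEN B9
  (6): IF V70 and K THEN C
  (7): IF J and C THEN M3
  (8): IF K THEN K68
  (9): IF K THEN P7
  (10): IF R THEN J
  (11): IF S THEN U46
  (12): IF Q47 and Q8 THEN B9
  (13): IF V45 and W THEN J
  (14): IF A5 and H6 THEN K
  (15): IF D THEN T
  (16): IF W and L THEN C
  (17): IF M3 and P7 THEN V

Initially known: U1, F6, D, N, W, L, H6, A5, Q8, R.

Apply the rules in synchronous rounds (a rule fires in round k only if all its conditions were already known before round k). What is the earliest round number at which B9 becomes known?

5

Round 1 fires (10), (14), (15), (16), giving J, K, T, C.
Round 2 fires (1), (7), (8), (9), giving G1, M3, K68, P7.
Round 3 fires (17), giving V.
Round 4 fires (3), (4), giving B16, E3.
Round 5 fires (5), giving B9.
B9 first appears in round 5.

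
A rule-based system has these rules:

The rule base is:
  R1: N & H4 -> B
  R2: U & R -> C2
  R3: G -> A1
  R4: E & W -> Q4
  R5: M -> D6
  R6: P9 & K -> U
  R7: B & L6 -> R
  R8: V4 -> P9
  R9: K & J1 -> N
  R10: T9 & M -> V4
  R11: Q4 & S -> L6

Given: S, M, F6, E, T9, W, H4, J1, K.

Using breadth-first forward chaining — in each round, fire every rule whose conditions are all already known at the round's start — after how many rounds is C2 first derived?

4

[1] R4 [E & W -> Q4]; R5 [M -> D6]; R9 [K & J1 -> N]; R10 [T9 & M -> V4]. ⇒ new: Q4, D6, N, V4.
[2] R1 [N & H4 -> B]; R8 [V4 -> P9]; R11 [Q4 & S -> L6]. ⇒ new: B, P9, L6.
[3] R6 [P9 & K -> U]; R7 [B & L6 -> R]. ⇒ new: U, R.
[4] R2 [U & R -> C2]. ⇒ new: C2.
C2 first appears in round 4.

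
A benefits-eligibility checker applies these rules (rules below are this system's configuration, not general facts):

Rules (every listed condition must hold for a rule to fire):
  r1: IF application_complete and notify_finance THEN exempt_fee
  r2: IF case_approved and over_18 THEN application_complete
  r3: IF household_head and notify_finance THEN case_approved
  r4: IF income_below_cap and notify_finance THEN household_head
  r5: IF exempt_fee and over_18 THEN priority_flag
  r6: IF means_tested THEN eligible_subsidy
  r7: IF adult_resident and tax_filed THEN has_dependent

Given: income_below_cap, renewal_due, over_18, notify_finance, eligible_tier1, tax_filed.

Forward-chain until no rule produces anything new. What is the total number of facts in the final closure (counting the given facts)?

Round 1 fires r4, giving household_head.
Round 2 fires r3, giving case_approved.
Round 3 fires r2, giving application_complete.
Round 4 fires r1, giving exempt_fee.
Round 5 fires r5, giving priority_flag.
Closure: {application_complete, case_approved, eligible_tier1, exempt_fee, household_head, income_below_cap, notify_finance, over_18, priority_flag, renewal_due, tax_filed} — 11 facts.

11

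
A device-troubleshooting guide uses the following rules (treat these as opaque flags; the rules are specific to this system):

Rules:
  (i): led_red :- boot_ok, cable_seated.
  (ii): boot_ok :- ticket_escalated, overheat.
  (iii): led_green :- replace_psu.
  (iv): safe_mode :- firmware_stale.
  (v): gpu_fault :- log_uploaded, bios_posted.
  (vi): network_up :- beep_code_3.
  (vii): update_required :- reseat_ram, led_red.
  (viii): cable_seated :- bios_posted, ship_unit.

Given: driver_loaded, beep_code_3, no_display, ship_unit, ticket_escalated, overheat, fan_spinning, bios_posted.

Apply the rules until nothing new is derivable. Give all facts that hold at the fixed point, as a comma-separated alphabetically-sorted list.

Round 1 fires (ii), (vi), (viii), giving boot_ok, network_up, cable_seated.
Round 2 fires (i), giving led_red.

beep_code_3, bios_posted, boot_ok, cable_seated, driver_loaded, fan_spinning, led_red, network_up, no_display, overheat, ship_unit, ticket_escalated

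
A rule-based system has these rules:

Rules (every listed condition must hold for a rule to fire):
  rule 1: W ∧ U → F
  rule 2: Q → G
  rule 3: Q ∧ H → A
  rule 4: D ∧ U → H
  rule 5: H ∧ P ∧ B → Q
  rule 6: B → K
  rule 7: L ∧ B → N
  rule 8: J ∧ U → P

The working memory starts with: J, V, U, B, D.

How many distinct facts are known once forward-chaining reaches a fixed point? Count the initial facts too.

Round 1 — rule 4, rule 6, rule 8, derive H, K, P.
Round 2 — rule 5, derive Q.
Round 3 — rule 2, rule 3, derive G, A.
Closure: {A, B, D, G, H, J, K, P, Q, U, V} — 11 facts.

11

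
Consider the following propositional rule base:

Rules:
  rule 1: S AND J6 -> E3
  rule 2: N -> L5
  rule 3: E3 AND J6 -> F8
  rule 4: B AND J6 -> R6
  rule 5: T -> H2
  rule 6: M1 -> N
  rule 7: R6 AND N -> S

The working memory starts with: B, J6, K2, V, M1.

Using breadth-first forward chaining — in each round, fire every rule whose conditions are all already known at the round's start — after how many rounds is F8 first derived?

4

Round 1 — rule 4, rule 6, derive R6, N.
Round 2 — rule 2, rule 7, derive L5, S.
Round 3 — rule 1, derive E3.
Round 4 — rule 3, derive F8.
F8 first appears in round 4.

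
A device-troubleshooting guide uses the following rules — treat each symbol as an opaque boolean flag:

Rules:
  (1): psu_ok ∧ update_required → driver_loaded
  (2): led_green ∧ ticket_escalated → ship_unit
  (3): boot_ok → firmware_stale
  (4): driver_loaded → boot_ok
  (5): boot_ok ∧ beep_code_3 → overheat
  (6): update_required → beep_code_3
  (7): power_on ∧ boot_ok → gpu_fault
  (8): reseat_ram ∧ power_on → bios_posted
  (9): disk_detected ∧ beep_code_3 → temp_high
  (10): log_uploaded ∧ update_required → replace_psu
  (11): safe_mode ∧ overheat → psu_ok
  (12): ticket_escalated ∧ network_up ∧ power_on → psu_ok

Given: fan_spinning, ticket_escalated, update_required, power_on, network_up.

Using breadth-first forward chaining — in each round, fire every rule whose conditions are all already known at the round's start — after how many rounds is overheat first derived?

4

Round 1: (6) [update_required → beep_code_3]; (12) [ticket_escalated ∧ network_up ∧ power_on → psu_ok]. Adds beep_code_3, psu_ok.
Round 2: (1) [psu_ok ∧ update_required → driver_loaded]. Adds driver_loaded.
Round 3: (4) [driver_loaded → boot_ok]. Adds boot_ok.
Round 4: (3) [boot_ok → firmware_stale]; (5) [boot_ok ∧ beep_code_3 → overheat]; (7) [power_on ∧ boot_ok → gpu_fault]. Adds firmware_stale, overheat, gpu_fault.
overheat first appears in round 4.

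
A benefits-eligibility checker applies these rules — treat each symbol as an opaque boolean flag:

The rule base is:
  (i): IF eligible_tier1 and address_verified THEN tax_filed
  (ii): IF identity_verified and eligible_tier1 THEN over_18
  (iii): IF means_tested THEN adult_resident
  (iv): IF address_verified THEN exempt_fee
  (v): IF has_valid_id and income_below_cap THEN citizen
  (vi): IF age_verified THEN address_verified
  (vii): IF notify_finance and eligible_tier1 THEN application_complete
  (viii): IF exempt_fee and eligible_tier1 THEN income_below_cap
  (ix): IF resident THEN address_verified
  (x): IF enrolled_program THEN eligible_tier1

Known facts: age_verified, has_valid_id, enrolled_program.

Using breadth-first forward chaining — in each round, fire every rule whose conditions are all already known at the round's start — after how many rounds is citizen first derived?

Round 1 — (vi), (x), derive address_verified, eligible_tier1.
Round 2 — (i), (iv), derive tax_filed, exempt_fee.
Round 3 — (viii), derive income_below_cap.
Round 4 — (v), derive citizen.
citizen first appears in round 4.

4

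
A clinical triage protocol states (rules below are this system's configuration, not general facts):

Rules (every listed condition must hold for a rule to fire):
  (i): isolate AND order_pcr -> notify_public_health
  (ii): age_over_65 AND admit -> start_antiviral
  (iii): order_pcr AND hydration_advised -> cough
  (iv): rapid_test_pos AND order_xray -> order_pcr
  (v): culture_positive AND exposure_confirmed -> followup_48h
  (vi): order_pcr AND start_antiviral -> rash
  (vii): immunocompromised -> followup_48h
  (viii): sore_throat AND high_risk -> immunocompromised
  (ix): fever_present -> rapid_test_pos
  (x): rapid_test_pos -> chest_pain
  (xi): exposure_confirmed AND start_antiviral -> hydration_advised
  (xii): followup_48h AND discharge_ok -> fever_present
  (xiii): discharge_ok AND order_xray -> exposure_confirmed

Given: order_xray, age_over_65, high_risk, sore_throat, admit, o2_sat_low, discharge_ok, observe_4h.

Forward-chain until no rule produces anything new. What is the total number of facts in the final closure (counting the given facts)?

Round 1 fires (ii), (viii), (xiii), giving start_antiviral, immunocompromised, exposure_confirmed.
Round 2 fires (vii), (xi), giving followup_48h, hydration_advised.
Round 3 fires (xii), giving fever_present.
Round 4 fires (ix), giving rapid_test_pos.
Round 5 fires (iv), (x), giving order_pcr, chest_pain.
Round 6 fires (iii), (vi), giving cough, rash.
Closure: {admit, age_over_65, chest_pain, cough, discharge_ok, exposure_confirmed, fever_present, followup_48h, high_risk, hydration_advised, immunocompromised, o2_sat_low, observe_4h, order_pcr, order_xray, rapid_test_pos, rash, sore_throat, start_antiviral} — 19 facts.

19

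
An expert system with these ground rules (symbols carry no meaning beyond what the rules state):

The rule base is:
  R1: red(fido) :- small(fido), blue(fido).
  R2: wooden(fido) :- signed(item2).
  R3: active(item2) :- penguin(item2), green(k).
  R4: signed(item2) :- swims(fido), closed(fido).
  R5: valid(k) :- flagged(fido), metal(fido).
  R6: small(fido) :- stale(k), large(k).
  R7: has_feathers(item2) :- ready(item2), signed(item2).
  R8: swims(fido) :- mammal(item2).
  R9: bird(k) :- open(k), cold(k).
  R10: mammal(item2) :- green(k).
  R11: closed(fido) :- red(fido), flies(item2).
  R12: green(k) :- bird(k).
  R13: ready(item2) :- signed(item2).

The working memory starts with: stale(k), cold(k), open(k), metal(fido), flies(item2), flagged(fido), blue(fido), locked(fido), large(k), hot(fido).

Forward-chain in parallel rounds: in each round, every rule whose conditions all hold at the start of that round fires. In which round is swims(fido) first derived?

4

Round 1 — R5, R6, R9, derive valid(k), small(fido), bird(k).
Round 2 — R1, R12, derive red(fido), green(k).
Round 3 — R10, R11, derive mammal(item2), closed(fido).
Round 4 — R8, derive swims(fido).
swims(fido) first appears in round 4.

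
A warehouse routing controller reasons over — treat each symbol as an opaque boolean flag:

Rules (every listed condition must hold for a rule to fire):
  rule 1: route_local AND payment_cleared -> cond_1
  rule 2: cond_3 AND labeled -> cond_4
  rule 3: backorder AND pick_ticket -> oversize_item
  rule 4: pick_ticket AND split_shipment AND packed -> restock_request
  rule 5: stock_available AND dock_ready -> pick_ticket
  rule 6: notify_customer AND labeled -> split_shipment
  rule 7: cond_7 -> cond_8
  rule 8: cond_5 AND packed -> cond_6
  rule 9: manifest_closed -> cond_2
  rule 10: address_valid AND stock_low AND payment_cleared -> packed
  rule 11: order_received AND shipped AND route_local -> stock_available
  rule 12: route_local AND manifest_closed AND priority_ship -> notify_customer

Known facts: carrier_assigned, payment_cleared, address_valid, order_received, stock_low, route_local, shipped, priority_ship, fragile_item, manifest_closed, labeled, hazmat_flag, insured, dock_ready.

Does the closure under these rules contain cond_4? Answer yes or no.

no

Round 1 — rule 1, rule 9, rule 10, rule 11, rule 12, derive cond_1, cond_2, packed, stock_available, notify_customer.
Round 2 — rule 5, rule 6, derive pick_ticket, split_shipment.
Round 3 — rule 4, derive restock_request.
Fixed point reached. cond_4 is concluded only by rule 2; rule 2 needs cond_3 (never derived).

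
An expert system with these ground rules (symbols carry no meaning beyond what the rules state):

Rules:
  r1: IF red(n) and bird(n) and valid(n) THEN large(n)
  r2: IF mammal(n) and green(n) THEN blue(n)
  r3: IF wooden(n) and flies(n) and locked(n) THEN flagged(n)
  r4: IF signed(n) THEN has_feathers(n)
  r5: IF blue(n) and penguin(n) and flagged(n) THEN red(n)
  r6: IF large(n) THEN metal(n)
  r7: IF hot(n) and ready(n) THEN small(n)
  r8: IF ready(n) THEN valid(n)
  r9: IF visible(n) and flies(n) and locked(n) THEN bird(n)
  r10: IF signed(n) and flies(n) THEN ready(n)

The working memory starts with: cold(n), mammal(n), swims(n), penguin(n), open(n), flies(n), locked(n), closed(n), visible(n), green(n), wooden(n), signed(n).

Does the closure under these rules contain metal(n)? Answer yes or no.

[1] r2 [IF mammal(n) and green(n) THEN blue(n)]; r3 [IF wooden(n) and flies(n) and locked(n) THEN flagged(n)]; r4 [IF signed(n) THEN has_feathers(n)]; r9 [IF visible(n) and flies(n) and locked(n) THEN bird(n)]; r10 [IF signed(n) and flies(n) THEN ready(n)]. ⇒ new: blue(n), flagged(n), has_feathers(n), bird(n), ready(n).
[2] r5 [IF blue(n) and penguin(n) and flagged(n) THEN red(n)]; r8 [IF ready(n) THEN valid(n)]. ⇒ new: red(n), valid(n).
[3] r1 [IF red(n) and bird(n) and valid(n) THEN large(n)]. ⇒ new: large(n).
[4] r6 [IF large(n) THEN metal(n)]. ⇒ new: metal(n).
metal(n) appears in round 4, so it is derivable.

yes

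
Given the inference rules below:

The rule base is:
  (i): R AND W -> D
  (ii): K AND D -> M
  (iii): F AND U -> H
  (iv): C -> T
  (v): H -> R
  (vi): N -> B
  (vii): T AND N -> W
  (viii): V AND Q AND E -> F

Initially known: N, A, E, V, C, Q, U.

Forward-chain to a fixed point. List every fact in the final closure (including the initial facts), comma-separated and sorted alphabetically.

Round 1 fires (iv), (vi), (viii), giving T, B, F.
Round 2 fires (iii), (vii), giving H, W.
Round 3 fires (v), giving R.
Round 4 fires (i), giving D.

A, B, C, D, E, F, H, N, Q, R, T, U, V, W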